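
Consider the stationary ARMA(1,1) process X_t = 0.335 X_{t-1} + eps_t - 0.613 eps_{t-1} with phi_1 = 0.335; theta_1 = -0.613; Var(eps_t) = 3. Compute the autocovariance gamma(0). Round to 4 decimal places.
\gamma(0) = 3.2612

Multiply the model equation by X_{t-k} and take expectations. With theta_0 = psi_0 = 1 and psi_j the MA(infinity) weights, this gives
  gamma(k) - sum_i phi_i gamma(k-i) = c_k,
  c_k = sigma^2 * sum_{j=k..q} theta_j psi_{j-k}   (c_k = 0 for k > q),
using gamma(-m) = gamma(m).
psi-weights needed (psi_j = theta_j + sum_i phi_i psi_{j-i}):
  psi_1 = theta_1 + phi_1 = -0.613 + (0.335) = -0.278
Right-hand sides:
  c_0 = sigma^2 (1 + theta_1 psi_1) = 3 * (1 + (-0.613)(-0.278)) = 3 * 1.170414 = 3.511242
  c_1 = sigma^2 theta_1 = 3 * (-0.613) = -1.839
  c_2 = 0
Equations for k = 0 and k = 1 (AR order 1):
  gamma(0) = phi_1 gamma(1) + c_0
  gamma(1) = phi_1 gamma(0) + c_1
Substituting the second into the first: gamma(0) (1 - phi_1^2) = c_0 + phi_1 c_1, so
  gamma(0) = (c_0 + phi_1 c_1) / (1 - phi_1^2) = (3.511242 + (0.335)(-1.839)) / (1 - (0.335)^2) = 2.895177 / 0.887775 = 3.261161.
Therefore gamma(0) = 3.2612 (to 4 decimal places).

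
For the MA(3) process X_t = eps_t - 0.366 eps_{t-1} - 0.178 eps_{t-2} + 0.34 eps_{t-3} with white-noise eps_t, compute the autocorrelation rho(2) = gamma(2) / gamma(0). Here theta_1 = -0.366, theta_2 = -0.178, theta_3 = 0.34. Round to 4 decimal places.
\rho(2) = -0.2361

For an MA(q) process with theta_0 = 1, the autocovariance is
  gamma(k) = sigma^2 * sum_{i=0..q-k} theta_i * theta_{i+k},
and rho(k) = gamma(k) / gamma(0). Sigma^2 cancels.
  numerator   = (1)*(-0.178) + (-0.366)*(0.34) = -0.30244.
  denominator = (1)^2 + (-0.366)^2 + (-0.178)^2 + (0.34)^2 = 1.28124.
  rho(2) = -0.30244 / 1.28124 = -0.2361.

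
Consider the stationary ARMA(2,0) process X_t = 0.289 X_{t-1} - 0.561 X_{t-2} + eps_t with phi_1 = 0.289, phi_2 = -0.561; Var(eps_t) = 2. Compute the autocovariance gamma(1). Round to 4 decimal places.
\gamma(1) = 0.5595

Multiply the model equation by X_{t-k} and take expectations. With theta_0 = psi_0 = 1 and psi_j the MA(infinity) weights, this gives
  gamma(k) - sum_i phi_i gamma(k-i) = c_k,
  c_k = sigma^2 * sum_{j=k..q} theta_j psi_{j-k}   (c_k = 0 for k > q),
using gamma(-m) = gamma(m).
Pure AR (q = 0): c_0 = sigma^2 = 2, c_k = 0 for k >= 1.
Equations for k = 0, 1, 2 (AR order 2, c_2 = 0):
  (E0) gamma(0) = phi_1 gamma(1) + phi_2 gamma(2) + c_0
  (E1) gamma(1) = phi_1 gamma(0) + phi_2 gamma(1) + c_1
  (E2) gamma(2) = phi_1 gamma(1) + phi_2 gamma(0)
From (E1): gamma(1) = A gamma(0) + B with
  A = phi_1 / (1 - phi_2) = 0.289 / 1.561 = 0.185138,   B = c_1 / (1 - phi_2) = 0 / 1.561 = 0.
Insert (E2) into (E0): gamma(0) (1 - phi_2^2) = phi_1 (1 + phi_2) gamma(1) + c_0.
  phi_1 (1 + phi_2) = (0.289)(0.439) = 0.126871,   1 - phi_2^2 = 0.685279.
Replace gamma(1) by A gamma(0) + B and collect gamma(0):
  gamma(0) [0.685279 - (0.126871)(0.185138)] = c_0 = 2
  gamma(0) * 0.66179 = 2
  gamma(0) = 2 / 0.66179 = 3.022105.
  gamma(1) = A gamma(0) = (0.185138)(3.022105) = 0.559506.
Therefore gamma(1) = 0.5595 (to 4 decimal places).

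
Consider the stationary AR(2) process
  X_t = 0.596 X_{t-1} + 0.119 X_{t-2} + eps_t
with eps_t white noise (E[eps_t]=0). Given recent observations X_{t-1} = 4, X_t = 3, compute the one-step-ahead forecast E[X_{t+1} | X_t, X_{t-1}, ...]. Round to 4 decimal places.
E[X_{t+1} \mid \mathcal F_t] = 2.2640

For an AR(p) model X_t = c + sum_i phi_i X_{t-i} + eps_t, the
one-step-ahead conditional mean is
  E[X_{t+1} | X_t, ...] = c + sum_i phi_i X_{t+1-i}.
Substitute known values:
  E[X_{t+1} | ...] = (0.596) * (3) + (0.119) * (4)
                   = 2.2640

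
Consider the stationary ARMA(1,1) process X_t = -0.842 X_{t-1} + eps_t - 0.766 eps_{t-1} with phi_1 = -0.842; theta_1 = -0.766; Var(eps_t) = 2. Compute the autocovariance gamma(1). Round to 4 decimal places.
\gamma(1) = -18.1772

Multiply the model equation by X_{t-k} and take expectations. With theta_0 = psi_0 = 1 and psi_j the MA(infinity) weights, this gives
  gamma(k) - sum_i phi_i gamma(k-i) = c_k,
  c_k = sigma^2 * sum_{j=k..q} theta_j psi_{j-k}   (c_k = 0 for k > q),
using gamma(-m) = gamma(m).
psi-weights needed (psi_j = theta_j + sum_i phi_i psi_{j-i}):
  psi_1 = theta_1 + phi_1 = -0.766 + (-0.842) = -1.608
Right-hand sides:
  c_0 = sigma^2 (1 + theta_1 psi_1) = 2 * (1 + (-0.766)(-1.608)) = 2 * 2.231728 = 4.463456
  c_1 = sigma^2 theta_1 = 2 * (-0.766) = -1.532
  c_2 = 0
Equations for k = 0 and k = 1 (AR order 1):
  gamma(0) = phi_1 gamma(1) + c_0
  gamma(1) = phi_1 gamma(0) + c_1
Substituting the second into the first: gamma(0) (1 - phi_1^2) = c_0 + phi_1 c_1, so
  gamma(0) = (c_0 + phi_1 c_1) / (1 - phi_1^2) = (4.463456 + (-0.842)(-1.532)) / (1 - (-0.842)^2) = 5.7534 / 0.291036 = 19.768688.
  gamma(1) = phi_1 gamma(0) + c_1 = (-0.842)(19.768688) + (-1.532) = -18.177236.
Therefore gamma(1) = -18.1772 (to 4 decimal places).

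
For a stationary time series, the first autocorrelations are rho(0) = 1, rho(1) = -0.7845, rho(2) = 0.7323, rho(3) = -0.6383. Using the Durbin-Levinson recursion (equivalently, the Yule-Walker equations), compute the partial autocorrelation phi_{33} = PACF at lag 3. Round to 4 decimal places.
\phi_{33} = 0.0000

The PACF at lag k is phi_{kk}, the last component of the solution
to the Yule-Walker system G_k phi = r_k where
  (G_k)_{ij} = rho(|i - j|), (r_k)_i = rho(i), i,j = 1..k.
Equivalently, Durbin-Levinson gives phi_{kk} iteratively:
  phi_{11} = rho(1)
  phi_{kk} = [rho(k) - sum_{j=1..k-1} phi_{k-1,j} rho(k-j)]
            / [1 - sum_{j=1..k-1} phi_{k-1,j} rho(j)],
  phi_{k,j} = phi_{k-1,j} - phi_{kk} phi_{k-1,k-j},  j = 1..k-1.
Step k = 1:
  phi_11 = rho(1) = -0.7845.
Step k = 2:
  phi_22 = [rho(2) - phi_11 rho(1)] / [1 - phi_11 rho(1)] = [0.7323 - (-0.7845)(-0.7845)] / [1 - (-0.7845)(-0.7845)]
         = 0.11685975 / 0.38455975 = 0.303879.
  Update: phi_21 = phi_11 - phi_22 phi_11 = -0.7845 - (0.303879)(-0.7845) = -0.546107.
Step k = 3:
  phi_33 = [rho(3) - phi_21 rho(2) - phi_22 rho(1)] / [1 - phi_21 rho(1) - phi_22 rho(2)]
    numerator   = -0.6383 - (-0.546107)(0.7323) - (0.303879)(-0.7845) = 0.00000724
    denominator = 1 - (-0.546107)(-0.7845) - (0.303879)(0.7323) = 0.34904849
  phi_33 = 0.00000724 / 0.34904849 = 0.
Therefore phi_{33} = 0.0000.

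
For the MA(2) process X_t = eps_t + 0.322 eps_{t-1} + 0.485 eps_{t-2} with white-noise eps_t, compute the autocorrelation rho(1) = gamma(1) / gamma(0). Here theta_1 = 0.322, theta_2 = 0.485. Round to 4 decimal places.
\rho(1) = 0.3571

For an MA(q) process with theta_0 = 1, the autocovariance is
  gamma(k) = sigma^2 * sum_{i=0..q-k} theta_i * theta_{i+k},
and rho(k) = gamma(k) / gamma(0). Sigma^2 cancels.
  numerator   = (1)*(0.322) + (0.322)*(0.485) = 0.47817.
  denominator = (1)^2 + (0.322)^2 + (0.485)^2 = 1.338909.
  rho(1) = 0.47817 / 1.338909 = 0.3571.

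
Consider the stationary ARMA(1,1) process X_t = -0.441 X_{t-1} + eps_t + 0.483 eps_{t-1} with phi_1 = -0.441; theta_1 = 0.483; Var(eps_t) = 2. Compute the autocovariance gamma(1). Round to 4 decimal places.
\gamma(1) = 0.0821

Multiply the model equation by X_{t-k} and take expectations. With theta_0 = psi_0 = 1 and psi_j the MA(infinity) weights, this gives
  gamma(k) - sum_i phi_i gamma(k-i) = c_k,
  c_k = sigma^2 * sum_{j=k..q} theta_j psi_{j-k}   (c_k = 0 for k > q),
using gamma(-m) = gamma(m).
psi-weights needed (psi_j = theta_j + sum_i phi_i psi_{j-i}):
  psi_1 = theta_1 + phi_1 = 0.483 + (-0.441) = 0.042
Right-hand sides:
  c_0 = sigma^2 (1 + theta_1 psi_1) = 2 * (1 + (0.483)(0.042)) = 2 * 1.020286 = 2.040572
  c_1 = sigma^2 theta_1 = 2 * (0.483) = 0.966
  c_2 = 0
Equations for k = 0 and k = 1 (AR order 1):
  gamma(0) = phi_1 gamma(1) + c_0
  gamma(1) = phi_1 gamma(0) + c_1
Substituting the second into the first: gamma(0) (1 - phi_1^2) = c_0 + phi_1 c_1, so
  gamma(0) = (c_0 + phi_1 c_1) / (1 - phi_1^2) = (2.040572 + (-0.441)(0.966)) / (1 - (-0.441)^2) = 1.614566 / 0.805519 = 2.00438.
  gamma(1) = phi_1 gamma(0) + c_1 = (-0.441)(2.00438) + (0.966) = 0.082069.
Therefore gamma(1) = 0.0821 (to 4 decimal places).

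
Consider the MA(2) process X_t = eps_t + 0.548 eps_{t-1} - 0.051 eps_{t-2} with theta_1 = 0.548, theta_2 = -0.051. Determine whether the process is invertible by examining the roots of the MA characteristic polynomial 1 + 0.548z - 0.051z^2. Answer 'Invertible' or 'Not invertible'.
\text{Invertible}

The MA(q) characteristic polynomial is P(z) = 1 + 0.548z - 0.051z^2.
Invertibility requires all roots to lie outside the unit circle, i.e. |z| > 1 for every root.
Set 1 + (0.548) z + (-0.051) z^2 = 0, i.e. a z^2 + b z + c = 0 with a = -0.051, b = 0.548, c = 1.
Discriminant D = b^2 - 4ac = (0.548)^2 - 4*(-0.051)*1 = 0.300304 - (-0.204) = 0.504304.
D >= 0, so the roots are real: z = (-b +/- sqrt(D)) / (2a) = (-0.548 +/- 0.710144) / (-0.102).
  z_1 = (-0.548 + 0.710144) / (-0.102) = -1.5896,   |z_1| = 1.5896.
  z_2 = (-0.548 - 0.710144) / (-0.102) = 12.3347,   |z_2| = 12.3347.
Moduli of all roots: 1.5896, 12.3347.
All moduli strictly greater than 1? Yes.
Verdict: Invertible.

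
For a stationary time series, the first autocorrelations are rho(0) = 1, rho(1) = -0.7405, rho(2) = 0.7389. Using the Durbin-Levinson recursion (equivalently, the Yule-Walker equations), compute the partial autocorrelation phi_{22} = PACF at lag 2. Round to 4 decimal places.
\phi_{22} = 0.4219

The PACF at lag k is phi_{kk}, the last component of the solution
to the Yule-Walker system G_k phi = r_k where
  (G_k)_{ij} = rho(|i - j|), (r_k)_i = rho(i), i,j = 1..k.
Equivalently, Durbin-Levinson gives phi_{kk} iteratively:
  phi_{11} = rho(1)
  phi_{kk} = [rho(k) - sum_{j=1..k-1} phi_{k-1,j} rho(k-j)]
            / [1 - sum_{j=1..k-1} phi_{k-1,j} rho(j)],
  phi_{k,j} = phi_{k-1,j} - phi_{kk} phi_{k-1,k-j},  j = 1..k-1.
Step k = 1:
  phi_11 = rho(1) = -0.7405.
Step k = 2:
  phi_22 = [rho(2) - phi_11 rho(1)] / [1 - phi_11 rho(1)] = [0.7389 - (-0.7405)(-0.7405)] / [1 - (-0.7405)(-0.7405)]
         = 0.19055975 / 0.45165975 = 0.4219.
Therefore phi_{22} = 0.4219.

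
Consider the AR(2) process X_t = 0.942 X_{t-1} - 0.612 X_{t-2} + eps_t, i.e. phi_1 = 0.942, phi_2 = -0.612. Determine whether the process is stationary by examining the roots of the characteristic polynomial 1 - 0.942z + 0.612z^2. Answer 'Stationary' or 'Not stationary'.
\text{Stationary}

The AR(p) characteristic polynomial is P(z) = 1 - 0.942z + 0.612z^2.
Stationarity requires all roots to lie outside the unit circle, i.e. |z| > 1 for every root.
Set 1 + (-0.942) z + (0.612) z^2 = 0, i.e. a z^2 + b z + c = 0 with a = 0.612, b = -0.942, c = 1.
Discriminant D = b^2 - 4ac = (-0.942)^2 - 4*(0.612)*1 = 0.887364 - (2.448) = -1.560636.
D < 0, so the roots are the complex-conjugate pair z = (-b +/- i sqrt(-D)) / (2a) = 0.7696 +/- 1.0206i.
For a conjugate pair |z|^2 = z * conj(z) = (product of roots) = c/a = 1/(0.612) = 1.633987, so |z| = sqrt(1.633987) = 1.2783 for both roots.
Moduli of all roots: 1.2783, 1.2783.
All moduli strictly greater than 1? Yes.
Verdict: Stationary.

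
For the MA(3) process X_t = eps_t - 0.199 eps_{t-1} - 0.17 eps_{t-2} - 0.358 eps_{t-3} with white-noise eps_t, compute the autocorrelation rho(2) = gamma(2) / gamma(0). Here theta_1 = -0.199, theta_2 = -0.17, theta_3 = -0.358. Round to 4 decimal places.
\rho(2) = -0.0825

For an MA(q) process with theta_0 = 1, the autocovariance is
  gamma(k) = sigma^2 * sum_{i=0..q-k} theta_i * theta_{i+k},
and rho(k) = gamma(k) / gamma(0). Sigma^2 cancels.
  numerator   = (1)*(-0.17) + (-0.199)*(-0.358) = -0.098758.
  denominator = (1)^2 + (-0.199)^2 + (-0.17)^2 + (-0.358)^2 = 1.196665.
  rho(2) = -0.098758 / 1.196665 = -0.0825.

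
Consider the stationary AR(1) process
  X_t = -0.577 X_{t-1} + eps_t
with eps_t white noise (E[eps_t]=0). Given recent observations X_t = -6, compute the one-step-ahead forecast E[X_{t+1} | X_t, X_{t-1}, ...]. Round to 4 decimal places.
E[X_{t+1} \mid \mathcal F_t] = 3.4620

For an AR(p) model X_t = c + sum_i phi_i X_{t-i} + eps_t, the
one-step-ahead conditional mean is
  E[X_{t+1} | X_t, ...] = c + sum_i phi_i X_{t+1-i}.
Substitute known values:
  E[X_{t+1} | ...] = (-0.577) * (-6)
                   = 3.4620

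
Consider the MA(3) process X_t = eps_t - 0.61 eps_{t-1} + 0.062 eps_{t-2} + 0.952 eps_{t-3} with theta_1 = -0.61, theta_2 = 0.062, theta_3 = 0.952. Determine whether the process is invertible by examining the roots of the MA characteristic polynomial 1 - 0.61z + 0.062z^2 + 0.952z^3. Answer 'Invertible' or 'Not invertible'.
\text{Not invertible}

The MA(q) characteristic polynomial is P(z) = 1 - 0.61z + 0.062z^2 + 0.952z^3.
Invertibility requires all roots to lie outside the unit circle, i.e. |z| > 1 for every root.
Degree 3: look for a simple real root z0 first, then factor out (1 - z/z0) and solve the remaining quadratic.
Testing z0 = -1.25: P(-1.25) = 1 + (-0.61)(-1.25) + (0.062)(-1.25)^2 + (0.952)(-1.25)^3
  = 1 + (0.7625) + (0.096875) + (-1.859375) = 0.  So z_0 = -1.25 is a root, |z_0| = 1.25.
Divide out the factor (1 + 0.8 z) = (1 - z/z0) (since 1/z0 = -0.8):
  P(z) = (1 + 0.8 z)(1 + (-1.41) z + (1.19) z^2)
  [check: z-coef -1.41 - (-0.8) = -0.61; z^2-coef 1.19 - (-0.8)(-1.41) = 0.062; z^3-coef -(-0.8)(1.19) = 0.952.]
Remaining roots from the quadratic factor 1 + (-1.41) z + (1.19) z^2:
  Set 1 + (-1.41) z + (1.19) z^2 = 0, i.e. a z^2 + b z + c = 0 with a = 1.19, b = -1.41, c = 1.
  Discriminant D = b^2 - 4ac = (-1.41)^2 - 4*(1.19)*1 = 1.9881 - (4.76) = -2.7719.
  D < 0, so the roots are the complex-conjugate pair z = (-b +/- i sqrt(-D)) / (2a) = 0.5924 +/- 0.6995i.
  For a conjugate pair |z|^2 = z * conj(z) = (product of roots) = c/a = 1/(1.19) = 0.840336, so |z| = sqrt(0.840336) = 0.9167 for both roots.
Moduli of all roots: 1.2500, 0.9167, 0.9167.
All moduli strictly greater than 1? No.
Verdict: Not invertible.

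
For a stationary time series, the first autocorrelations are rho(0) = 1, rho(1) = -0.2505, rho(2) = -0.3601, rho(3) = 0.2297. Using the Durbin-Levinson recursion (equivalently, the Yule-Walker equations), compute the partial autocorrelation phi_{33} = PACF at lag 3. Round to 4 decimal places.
\phi_{33} = -0.0190

The PACF at lag k is phi_{kk}, the last component of the solution
to the Yule-Walker system G_k phi = r_k where
  (G_k)_{ij} = rho(|i - j|), (r_k)_i = rho(i), i,j = 1..k.
Equivalently, Durbin-Levinson gives phi_{kk} iteratively:
  phi_{11} = rho(1)
  phi_{kk} = [rho(k) - sum_{j=1..k-1} phi_{k-1,j} rho(k-j)]
            / [1 - sum_{j=1..k-1} phi_{k-1,j} rho(j)],
  phi_{k,j} = phi_{k-1,j} - phi_{kk} phi_{k-1,k-j},  j = 1..k-1.
Step k = 1:
  phi_11 = rho(1) = -0.2505.
Step k = 2:
  phi_22 = [rho(2) - phi_11 rho(1)] / [1 - phi_11 rho(1)] = [-0.3601 - (-0.2505)(-0.2505)] / [1 - (-0.2505)(-0.2505)]
         = -0.42285025 / 0.93724975 = -0.451161.
  Update: phi_21 = phi_11 - phi_22 phi_11 = -0.2505 - (-0.451161)(-0.2505) = -0.363516.
Step k = 3:
  phi_33 = [rho(3) - phi_21 rho(2) - phi_22 rho(1)] / [1 - phi_21 rho(1) - phi_22 rho(2)]
    numerator   = 0.2297 - (-0.363516)(-0.3601) - (-0.451161)(-0.2505) = -0.01421778
    denominator = 1 - (-0.363516)(-0.2505) - (-0.451161)(-0.3601) = 0.74647634
  phi_33 = -0.01421778 / 0.74647634 = -0.019.
Therefore phi_{33} = -0.0190.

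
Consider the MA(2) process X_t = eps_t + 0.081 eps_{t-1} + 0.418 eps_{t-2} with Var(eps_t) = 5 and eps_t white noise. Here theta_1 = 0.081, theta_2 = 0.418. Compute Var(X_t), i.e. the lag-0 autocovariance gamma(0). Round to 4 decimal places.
\gamma(0) = 5.9064

For an MA(q) process X_t = eps_t + sum_i theta_i eps_{t-i} with
Var(eps_t) = sigma^2, the variance is
  gamma(0) = sigma^2 * (1 + sum_i theta_i^2).
  sum_i theta_i^2 = (0.081)^2 + (0.418)^2 = 0.006561 + 0.174724 = 0.181285.
  gamma(0) = 5 * (1 + 0.181285) = 5 * 1.181285 = 5.906425, which rounds to 5.9064.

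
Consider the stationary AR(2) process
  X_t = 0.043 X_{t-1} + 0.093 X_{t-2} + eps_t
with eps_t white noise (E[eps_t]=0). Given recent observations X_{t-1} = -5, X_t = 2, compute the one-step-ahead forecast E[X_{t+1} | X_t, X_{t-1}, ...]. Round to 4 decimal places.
E[X_{t+1} \mid \mathcal F_t] = -0.3790

For an AR(p) model X_t = c + sum_i phi_i X_{t-i} + eps_t, the
one-step-ahead conditional mean is
  E[X_{t+1} | X_t, ...] = c + sum_i phi_i X_{t+1-i}.
Substitute known values:
  E[X_{t+1} | ...] = (0.043) * (2) + (0.093) * (-5)
                   = -0.3790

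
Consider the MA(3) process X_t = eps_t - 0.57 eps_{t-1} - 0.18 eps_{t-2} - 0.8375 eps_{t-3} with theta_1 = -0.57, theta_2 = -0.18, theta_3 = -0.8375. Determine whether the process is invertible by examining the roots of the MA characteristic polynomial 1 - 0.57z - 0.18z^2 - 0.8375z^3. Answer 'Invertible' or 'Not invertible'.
\text{Not invertible}

The MA(q) characteristic polynomial is P(z) = 1 - 0.57z - 0.18z^2 - 0.8375z^3.
Invertibility requires all roots to lie outside the unit circle, i.e. |z| > 1 for every root.
Degree 3: look for a simple real root z0 first, then factor out (1 - z/z0) and solve the remaining quadratic.
Testing z0 = 0.8: P(0.8) = 1 + (-0.57)(0.8) + (-0.18)(0.8)^2 + (-0.8375)(0.8)^3
  = 1 + (-0.456) + (-0.1152) + (-0.4288) = 0.  So z_0 = 0.8 is a root, |z_0| = 0.8.
Divide out the factor (1 - 1.25 z) = (1 - z/z0) (since 1/z0 = 1.25):
  P(z) = (1 - 1.25 z)(1 + (0.68) z + (0.67) z^2)
  [check: z-coef 0.68 - (1.25) = -0.57; z^2-coef 0.67 - (1.25)(0.68) = -0.18; z^3-coef -(1.25)(0.67) = -0.8375.]
Remaining roots from the quadratic factor 1 + (0.68) z + (0.67) z^2:
  Set 1 + (0.68) z + (0.67) z^2 = 0, i.e. a z^2 + b z + c = 0 with a = 0.67, b = 0.68, c = 1.
  Discriminant D = b^2 - 4ac = (0.68)^2 - 4*(0.67)*1 = 0.4624 - (2.68) = -2.2176.
  D < 0, so the roots are the complex-conjugate pair z = (-b +/- i sqrt(-D)) / (2a) = -0.5075 +/- 1.1113i.
  For a conjugate pair |z|^2 = z * conj(z) = (product of roots) = c/a = 1/(0.67) = 1.492537, so |z| = sqrt(1.492537) = 1.2217 for both roots.
Moduli of all roots: 0.8000, 1.2217, 1.2217.
All moduli strictly greater than 1? No.
Verdict: Not invertible.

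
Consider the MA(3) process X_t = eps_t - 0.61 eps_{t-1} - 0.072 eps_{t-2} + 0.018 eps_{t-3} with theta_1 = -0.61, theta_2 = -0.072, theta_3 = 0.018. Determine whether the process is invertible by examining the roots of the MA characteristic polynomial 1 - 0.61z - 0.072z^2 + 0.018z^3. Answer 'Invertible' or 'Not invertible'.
\text{Invertible}

The MA(q) characteristic polynomial is P(z) = 1 - 0.61z - 0.072z^2 + 0.018z^3.
Invertibility requires all roots to lie outside the unit circle, i.e. |z| > 1 for every root.
Degree 3: look for a simple real root z0 first, then factor out (1 - z/z0) and solve the remaining quadratic.
Testing z0 = -5: P(-5) = 1 + (-0.61)(-5) + (-0.072)(-5)^2 + (0.018)(-5)^3
  = 1 + (3.05) + (-1.8) + (-2.25) = 0.  So z_0 = -5 is a root, |z_0| = 5.
Divide out the factor (1 + 0.2 z) = (1 - z/z0) (since 1/z0 = -0.2):
  P(z) = (1 + 0.2 z)(1 + (-0.81) z + (0.09) z^2)
  [check: z-coef -0.81 - (-0.2) = -0.61; z^2-coef 0.09 - (-0.2)(-0.81) = -0.072; z^3-coef -(-0.2)(0.09) = 0.018.]
Remaining roots from the quadratic factor 1 + (-0.81) z + (0.09) z^2:
  Set 1 + (-0.81) z + (0.09) z^2 = 0, i.e. a z^2 + b z + c = 0 with a = 0.09, b = -0.81, c = 1.
  Discriminant D = b^2 - 4ac = (-0.81)^2 - 4*(0.09)*1 = 0.6561 - (0.36) = 0.2961.
  D >= 0, so the roots are real: z = (-b +/- sqrt(D)) / (2a) = (0.81 +/- 0.544151) / (0.18).
    z_1 = (0.81 + 0.544151) / (0.18) = 7.5231,   |z_1| = 7.5231.
    z_2 = (0.81 - 0.544151) / (0.18) = 1.4769,   |z_2| = 1.4769.
Moduli of all roots: 5.0000, 7.5231, 1.4769.
All moduli strictly greater than 1? Yes.
Verdict: Invertible.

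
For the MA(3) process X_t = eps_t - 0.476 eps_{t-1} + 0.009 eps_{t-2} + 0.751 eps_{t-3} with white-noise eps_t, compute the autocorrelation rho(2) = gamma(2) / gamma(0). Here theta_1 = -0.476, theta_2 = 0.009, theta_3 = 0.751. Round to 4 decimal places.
\rho(2) = -0.1946

For an MA(q) process with theta_0 = 1, the autocovariance is
  gamma(k) = sigma^2 * sum_{i=0..q-k} theta_i * theta_{i+k},
and rho(k) = gamma(k) / gamma(0). Sigma^2 cancels.
  numerator   = (1)*(0.009) + (-0.476)*(0.751) = -0.348476.
  denominator = (1)^2 + (-0.476)^2 + (0.009)^2 + (0.751)^2 = 1.790658.
  rho(2) = -0.348476 / 1.790658 = -0.1946.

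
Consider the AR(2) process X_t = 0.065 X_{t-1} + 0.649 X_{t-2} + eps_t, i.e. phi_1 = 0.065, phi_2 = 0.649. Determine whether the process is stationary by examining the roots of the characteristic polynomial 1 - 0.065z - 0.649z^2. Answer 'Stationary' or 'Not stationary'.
\text{Stationary}

The AR(p) characteristic polynomial is P(z) = 1 - 0.065z - 0.649z^2.
Stationarity requires all roots to lie outside the unit circle, i.e. |z| > 1 for every root.
Set 1 + (-0.065) z + (-0.649) z^2 = 0, i.e. a z^2 + b z + c = 0 with a = -0.649, b = -0.065, c = 1.
Discriminant D = b^2 - 4ac = (-0.065)^2 - 4*(-0.649)*1 = 0.004225 - (-2.596) = 2.600225.
D >= 0, so the roots are real: z = (-b +/- sqrt(D)) / (2a) = (0.065 +/- 1.612521) / (-1.298).
  z_1 = (0.065 + 1.612521) / (-1.298) = -1.2924,   |z_1| = 1.2924.
  z_2 = (0.065 - 1.612521) / (-1.298) = 1.1922,   |z_2| = 1.1922.
Moduli of all roots: 1.2924, 1.1922.
All moduli strictly greater than 1? Yes.
Verdict: Stationary.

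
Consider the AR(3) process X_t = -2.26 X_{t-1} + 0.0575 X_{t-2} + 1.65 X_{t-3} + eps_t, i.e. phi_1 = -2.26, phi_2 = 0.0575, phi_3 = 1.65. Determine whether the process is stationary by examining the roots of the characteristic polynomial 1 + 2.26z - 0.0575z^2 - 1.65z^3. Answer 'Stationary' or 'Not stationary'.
\text{Not stationary}

The AR(p) characteristic polynomial is P(z) = 1 + 2.26z - 0.0575z^2 - 1.65z^3.
Stationarity requires all roots to lie outside the unit circle, i.e. |z| > 1 for every root.
Degree 3: look for a simple real root z0 first, then factor out (1 - z/z0) and solve the remaining quadratic.
Testing z0 = -0.8: P(-0.8) = 1 + (2.26)(-0.8) + (-0.0575)(-0.8)^2 + (-1.65)(-0.8)^3
  = 1 + (-1.808) + (-0.0368) + (0.8448) = 0.  So z_0 = -0.8 is a root, |z_0| = 0.8.
Divide out the factor (1 + 1.25 z) = (1 - z/z0) (since 1/z0 = -1.25):
  P(z) = (1 + 1.25 z)(1 + (1.01) z + (-1.32) z^2)
  [check: z-coef 1.01 - (-1.25) = 2.26; z^2-coef -1.32 - (-1.25)(1.01) = -0.0575; z^3-coef -(-1.25)(-1.32) = -1.65.]
Remaining roots from the quadratic factor 1 + (1.01) z + (-1.32) z^2:
  Set 1 + (1.01) z + (-1.32) z^2 = 0, i.e. a z^2 + b z + c = 0 with a = -1.32, b = 1.01, c = 1.
  Discriminant D = b^2 - 4ac = (1.01)^2 - 4*(-1.32)*1 = 1.0201 - (-5.28) = 6.3001.
  D >= 0, so the roots are real: z = (-b +/- sqrt(D)) / (2a) = (-1.01 +/- 2.51) / (-2.64).
    z_1 = (-1.01 + 2.51) / (-2.64) = -0.5682,   |z_1| = 0.5682.
    z_2 = (-1.01 - 2.51) / (-2.64) = 1.3333,   |z_2| = 1.3333.
Moduli of all roots: 0.8000, 0.5682, 1.3333.
All moduli strictly greater than 1? No.
Verdict: Not stationary.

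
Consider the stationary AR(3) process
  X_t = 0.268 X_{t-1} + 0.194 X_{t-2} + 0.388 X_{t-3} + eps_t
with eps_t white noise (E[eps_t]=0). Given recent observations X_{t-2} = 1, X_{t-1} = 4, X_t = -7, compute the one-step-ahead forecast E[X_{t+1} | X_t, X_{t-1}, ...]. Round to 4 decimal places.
E[X_{t+1} \mid \mathcal F_t] = -0.7120

For an AR(p) model X_t = c + sum_i phi_i X_{t-i} + eps_t, the
one-step-ahead conditional mean is
  E[X_{t+1} | X_t, ...] = c + sum_i phi_i X_{t+1-i}.
Substitute known values:
  E[X_{t+1} | ...] = (0.268) * (-7) + (0.194) * (4) + (0.388) * (1)
                   = -0.7120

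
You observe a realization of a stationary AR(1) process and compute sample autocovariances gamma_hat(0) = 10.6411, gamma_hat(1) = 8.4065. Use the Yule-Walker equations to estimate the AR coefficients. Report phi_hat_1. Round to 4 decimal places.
\hat\phi_{1} = 0.7900

The Yule-Walker equations for an AR(p) process read, in matrix form,
  Gamma_p phi = r_p,   with   (Gamma_p)_{ij} = gamma(|i - j|),
                       (r_p)_i = gamma(i),   i,j = 1..p.
Substitute the sample gammas (Toeplitz matrix and right-hand side of size 1):
  Gamma_p = [[10.6411]]
  r_p     = [8.4065]
With p = 1 this is the single equation gamma(0) phi_1 = gamma(1):
  phi_hat_1 = gamma(1) / gamma(0) = 8.4065 / 10.6411 = 0.7900.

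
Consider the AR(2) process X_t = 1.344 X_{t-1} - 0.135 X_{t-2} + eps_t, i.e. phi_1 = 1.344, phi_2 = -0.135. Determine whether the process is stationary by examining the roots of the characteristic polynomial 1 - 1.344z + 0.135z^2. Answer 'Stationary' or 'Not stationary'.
\text{Not stationary}

The AR(p) characteristic polynomial is P(z) = 1 - 1.344z + 0.135z^2.
Stationarity requires all roots to lie outside the unit circle, i.e. |z| > 1 for every root.
Set 1 + (-1.344) z + (0.135) z^2 = 0, i.e. a z^2 + b z + c = 0 with a = 0.135, b = -1.344, c = 1.
Discriminant D = b^2 - 4ac = (-1.344)^2 - 4*(0.135)*1 = 1.806336 - (0.54) = 1.266336.
D >= 0, so the roots are real: z = (-b +/- sqrt(D)) / (2a) = (1.344 +/- 1.125316) / (0.27).
  z_1 = (1.344 + 1.125316) / (0.27) = 9.1456,   |z_1| = 9.1456.
  z_2 = (1.344 - 1.125316) / (0.27) = 0.8099,   |z_2| = 0.8099.
Moduli of all roots: 9.1456, 0.8099.
All moduli strictly greater than 1? No.
Verdict: Not stationary.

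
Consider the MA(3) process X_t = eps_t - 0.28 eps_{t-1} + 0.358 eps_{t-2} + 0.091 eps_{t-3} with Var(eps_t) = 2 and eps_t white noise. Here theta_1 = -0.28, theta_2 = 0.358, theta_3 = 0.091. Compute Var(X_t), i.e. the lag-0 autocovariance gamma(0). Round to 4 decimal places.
\gamma(0) = 2.4297

For an MA(q) process X_t = eps_t + sum_i theta_i eps_{t-i} with
Var(eps_t) = sigma^2, the variance is
  gamma(0) = sigma^2 * (1 + sum_i theta_i^2).
  sum_i theta_i^2 = (-0.28)^2 + (0.358)^2 + (0.091)^2 = 0.0784 + 0.128164 + 0.008281 = 0.214845.
  gamma(0) = 2 * (1 + 0.214845) = 2 * 1.214845 = 2.42969, which rounds to 2.4297.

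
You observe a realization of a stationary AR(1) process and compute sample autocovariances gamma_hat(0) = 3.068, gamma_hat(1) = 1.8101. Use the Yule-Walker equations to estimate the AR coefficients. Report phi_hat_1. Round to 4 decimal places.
\hat\phi_{1} = 0.5900

The Yule-Walker equations for an AR(p) process read, in matrix form,
  Gamma_p phi = r_p,   with   (Gamma_p)_{ij} = gamma(|i - j|),
                       (r_p)_i = gamma(i),   i,j = 1..p.
Substitute the sample gammas (Toeplitz matrix and right-hand side of size 1):
  Gamma_p = [[3.068]]
  r_p     = [1.8101]
With p = 1 this is the single equation gamma(0) phi_1 = gamma(1):
  phi_hat_1 = gamma(1) / gamma(0) = 1.8101 / 3.068 = 0.5900.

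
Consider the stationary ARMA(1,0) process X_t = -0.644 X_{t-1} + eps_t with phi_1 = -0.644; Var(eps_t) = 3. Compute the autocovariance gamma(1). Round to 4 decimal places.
\gamma(1) = -3.3011

Multiply the model equation by X_{t-k} and take expectations. With theta_0 = psi_0 = 1 and psi_j the MA(infinity) weights, this gives
  gamma(k) - sum_i phi_i gamma(k-i) = c_k,
  c_k = sigma^2 * sum_{j=k..q} theta_j psi_{j-k}   (c_k = 0 for k > q),
using gamma(-m) = gamma(m).
Pure AR (q = 0): c_0 = sigma^2 = 3, c_k = 0 for k >= 1.
Equations for k = 0 and k = 1 (AR order 1):
  gamma(0) = phi_1 gamma(1) + c_0
  gamma(1) = phi_1 gamma(0) + c_1
Substituting the second into the first: gamma(0) (1 - phi_1^2) = c_0 + phi_1 c_1, so
  gamma(0) = c_0 / (1 - phi_1^2) = 3 / (1 - (-0.644)^2) = 3 / 0.585264 = 5.125892.
  gamma(1) = phi_1 gamma(0) = (-0.644)(5.125892) = -3.301074.
Therefore gamma(1) = -3.3011 (to 4 decimal places).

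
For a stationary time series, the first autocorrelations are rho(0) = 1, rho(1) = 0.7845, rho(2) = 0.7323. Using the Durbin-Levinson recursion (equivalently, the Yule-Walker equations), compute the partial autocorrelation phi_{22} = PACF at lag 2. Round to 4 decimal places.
\phi_{22} = 0.3039

The PACF at lag k is phi_{kk}, the last component of the solution
to the Yule-Walker system G_k phi = r_k where
  (G_k)_{ij} = rho(|i - j|), (r_k)_i = rho(i), i,j = 1..k.
Equivalently, Durbin-Levinson gives phi_{kk} iteratively:
  phi_{11} = rho(1)
  phi_{kk} = [rho(k) - sum_{j=1..k-1} phi_{k-1,j} rho(k-j)]
            / [1 - sum_{j=1..k-1} phi_{k-1,j} rho(j)],
  phi_{k,j} = phi_{k-1,j} - phi_{kk} phi_{k-1,k-j},  j = 1..k-1.
Step k = 1:
  phi_11 = rho(1) = 0.7845.
Step k = 2:
  phi_22 = [rho(2) - phi_11 rho(1)] / [1 - phi_11 rho(1)] = [0.7323 - (0.7845)(0.7845)] / [1 - (0.7845)(0.7845)]
         = 0.11685975 / 0.38455975 = 0.3039.
Therefore phi_{22} = 0.3039.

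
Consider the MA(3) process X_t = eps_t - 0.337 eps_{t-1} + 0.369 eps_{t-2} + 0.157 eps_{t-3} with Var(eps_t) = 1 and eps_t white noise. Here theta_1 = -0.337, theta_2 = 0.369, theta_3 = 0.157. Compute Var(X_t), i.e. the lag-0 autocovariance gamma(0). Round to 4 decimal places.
\gamma(0) = 1.2744

For an MA(q) process X_t = eps_t + sum_i theta_i eps_{t-i} with
Var(eps_t) = sigma^2, the variance is
  gamma(0) = sigma^2 * (1 + sum_i theta_i^2).
  sum_i theta_i^2 = (-0.337)^2 + (0.369)^2 + (0.157)^2 = 0.113569 + 0.136161 + 0.024649 = 0.274379.
  gamma(0) = 1 * (1 + 0.274379) = 1 * 1.274379 = 1.274379, which rounds to 1.2744.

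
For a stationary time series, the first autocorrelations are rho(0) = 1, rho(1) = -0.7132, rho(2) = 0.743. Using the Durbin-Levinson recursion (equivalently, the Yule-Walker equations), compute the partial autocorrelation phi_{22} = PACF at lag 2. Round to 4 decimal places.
\phi_{22} = 0.4769

The PACF at lag k is phi_{kk}, the last component of the solution
to the Yule-Walker system G_k phi = r_k where
  (G_k)_{ij} = rho(|i - j|), (r_k)_i = rho(i), i,j = 1..k.
Equivalently, Durbin-Levinson gives phi_{kk} iteratively:
  phi_{11} = rho(1)
  phi_{kk} = [rho(k) - sum_{j=1..k-1} phi_{k-1,j} rho(k-j)]
            / [1 - sum_{j=1..k-1} phi_{k-1,j} rho(j)],
  phi_{k,j} = phi_{k-1,j} - phi_{kk} phi_{k-1,k-j},  j = 1..k-1.
Step k = 1:
  phi_11 = rho(1) = -0.7132.
Step k = 2:
  phi_22 = [rho(2) - phi_11 rho(1)] / [1 - phi_11 rho(1)] = [0.743 - (-0.7132)(-0.7132)] / [1 - (-0.7132)(-0.7132)]
         = 0.23434576 / 0.49134576 = 0.4769.
Therefore phi_{22} = 0.4769.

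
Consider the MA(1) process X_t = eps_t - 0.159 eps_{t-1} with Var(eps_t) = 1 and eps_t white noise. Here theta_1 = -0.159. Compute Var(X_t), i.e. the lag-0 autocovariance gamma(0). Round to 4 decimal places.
\gamma(0) = 1.0253

For an MA(q) process X_t = eps_t + sum_i theta_i eps_{t-i} with
Var(eps_t) = sigma^2, the variance is
  gamma(0) = sigma^2 * (1 + sum_i theta_i^2).
  sum_i theta_i^2 = (-0.159)^2 = 0.025281.
  gamma(0) = 1 * (1 + 0.025281) = 1 * 1.025281 = 1.025281, which rounds to 1.0253.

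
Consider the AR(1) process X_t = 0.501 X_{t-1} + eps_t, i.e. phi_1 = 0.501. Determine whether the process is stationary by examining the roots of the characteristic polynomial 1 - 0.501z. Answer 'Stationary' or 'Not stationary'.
\text{Stationary}

The AR(p) characteristic polynomial is P(z) = 1 - 0.501z.
Stationarity requires all roots to lie outside the unit circle, i.e. |z| > 1 for every root.
This is linear in z: 1 + (-0.501) z = 0  =>  z = -1/(-0.501) = 1.996008,  |z| = 1.996008.
Moduli of all roots: 1.9960.
All moduli strictly greater than 1? Yes.
Verdict: Stationary.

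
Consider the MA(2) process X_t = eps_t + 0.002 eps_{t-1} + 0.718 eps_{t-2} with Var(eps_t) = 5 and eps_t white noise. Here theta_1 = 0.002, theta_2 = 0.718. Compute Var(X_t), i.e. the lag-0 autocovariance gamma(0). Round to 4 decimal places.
\gamma(0) = 7.5776

For an MA(q) process X_t = eps_t + sum_i theta_i eps_{t-i} with
Var(eps_t) = sigma^2, the variance is
  gamma(0) = sigma^2 * (1 + sum_i theta_i^2).
  sum_i theta_i^2 = (0.002)^2 + (0.718)^2 = 0.000004 + 0.515524 = 0.515528.
  gamma(0) = 5 * (1 + 0.515528) = 5 * 1.515528 = 7.57764, which rounds to 7.5776.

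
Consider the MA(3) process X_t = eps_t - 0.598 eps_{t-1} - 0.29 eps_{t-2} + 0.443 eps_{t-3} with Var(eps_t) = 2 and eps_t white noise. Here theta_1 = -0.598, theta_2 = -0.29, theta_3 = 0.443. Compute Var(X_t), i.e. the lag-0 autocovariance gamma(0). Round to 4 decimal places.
\gamma(0) = 3.2759

For an MA(q) process X_t = eps_t + sum_i theta_i eps_{t-i} with
Var(eps_t) = sigma^2, the variance is
  gamma(0) = sigma^2 * (1 + sum_i theta_i^2).
  sum_i theta_i^2 = (-0.598)^2 + (-0.29)^2 + (0.443)^2 = 0.357604 + 0.0841 + 0.196249 = 0.637953.
  gamma(0) = 2 * (1 + 0.637953) = 2 * 1.637953 = 3.275906, which rounds to 3.2759.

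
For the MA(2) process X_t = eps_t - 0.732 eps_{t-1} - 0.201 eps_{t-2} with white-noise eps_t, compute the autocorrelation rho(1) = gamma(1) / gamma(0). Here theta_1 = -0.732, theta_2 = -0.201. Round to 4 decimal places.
\rho(1) = -0.3711

For an MA(q) process with theta_0 = 1, the autocovariance is
  gamma(k) = sigma^2 * sum_{i=0..q-k} theta_i * theta_{i+k},
and rho(k) = gamma(k) / gamma(0). Sigma^2 cancels.
  numerator   = (1)*(-0.732) + (-0.732)*(-0.201) = -0.584868.
  denominator = (1)^2 + (-0.732)^2 + (-0.201)^2 = 1.576225.
  rho(1) = -0.584868 / 1.576225 = -0.3711.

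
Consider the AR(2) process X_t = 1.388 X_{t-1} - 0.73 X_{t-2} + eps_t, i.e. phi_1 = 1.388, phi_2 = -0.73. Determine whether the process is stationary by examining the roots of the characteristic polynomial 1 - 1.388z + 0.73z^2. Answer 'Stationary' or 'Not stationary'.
\text{Stationary}

The AR(p) characteristic polynomial is P(z) = 1 - 1.388z + 0.73z^2.
Stationarity requires all roots to lie outside the unit circle, i.e. |z| > 1 for every root.
Set 1 + (-1.388) z + (0.73) z^2 = 0, i.e. a z^2 + b z + c = 0 with a = 0.73, b = -1.388, c = 1.
Discriminant D = b^2 - 4ac = (-1.388)^2 - 4*(0.73)*1 = 1.926544 - (2.92) = -0.993456.
D < 0, so the roots are the complex-conjugate pair z = (-b +/- i sqrt(-D)) / (2a) = 0.9507 +/- 0.6827i.
For a conjugate pair |z|^2 = z * conj(z) = (product of roots) = c/a = 1/(0.73) = 1.369863, so |z| = sqrt(1.369863) = 1.1704 for both roots.
Moduli of all roots: 1.1704, 1.1704.
All moduli strictly greater than 1? Yes.
Verdict: Stationary.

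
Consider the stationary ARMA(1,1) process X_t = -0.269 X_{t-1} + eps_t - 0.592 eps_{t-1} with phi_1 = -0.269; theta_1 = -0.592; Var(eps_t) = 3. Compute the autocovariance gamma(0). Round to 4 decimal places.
\gamma(0) = 5.3974

Multiply the model equation by X_{t-k} and take expectations. With theta_0 = psi_0 = 1 and psi_j the MA(infinity) weights, this gives
  gamma(k) - sum_i phi_i gamma(k-i) = c_k,
  c_k = sigma^2 * sum_{j=k..q} theta_j psi_{j-k}   (c_k = 0 for k > q),
using gamma(-m) = gamma(m).
psi-weights needed (psi_j = theta_j + sum_i phi_i psi_{j-i}):
  psi_1 = theta_1 + phi_1 = -0.592 + (-0.269) = -0.861
Right-hand sides:
  c_0 = sigma^2 (1 + theta_1 psi_1) = 3 * (1 + (-0.592)(-0.861)) = 3 * 1.509712 = 4.529136
  c_1 = sigma^2 theta_1 = 3 * (-0.592) = -1.776
  c_2 = 0
Equations for k = 0 and k = 1 (AR order 1):
  gamma(0) = phi_1 gamma(1) + c_0
  gamma(1) = phi_1 gamma(0) + c_1
Substituting the second into the first: gamma(0) (1 - phi_1^2) = c_0 + phi_1 c_1, so
  gamma(0) = (c_0 + phi_1 c_1) / (1 - phi_1^2) = (4.529136 + (-0.269)(-1.776)) / (1 - (-0.269)^2) = 5.00688 / 0.927639 = 5.397444.
Therefore gamma(0) = 5.3974 (to 4 decimal places).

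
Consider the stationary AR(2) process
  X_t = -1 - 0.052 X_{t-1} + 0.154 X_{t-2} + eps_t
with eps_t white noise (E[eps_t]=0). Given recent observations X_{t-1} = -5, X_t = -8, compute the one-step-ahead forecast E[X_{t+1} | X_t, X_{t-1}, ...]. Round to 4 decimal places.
E[X_{t+1} \mid \mathcal F_t] = -1.3540

For an AR(p) model X_t = c + sum_i phi_i X_{t-i} + eps_t, the
one-step-ahead conditional mean is
  E[X_{t+1} | X_t, ...] = c + sum_i phi_i X_{t+1-i}.
Substitute known values:
  E[X_{t+1} | ...] = -1 + (-0.052) * (-8) + (0.154) * (-5)
                   = -1.3540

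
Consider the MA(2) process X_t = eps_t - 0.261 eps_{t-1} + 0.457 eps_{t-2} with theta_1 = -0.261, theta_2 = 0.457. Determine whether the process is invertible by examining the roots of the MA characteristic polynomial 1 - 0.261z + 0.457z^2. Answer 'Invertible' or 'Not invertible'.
\text{Invertible}

The MA(q) characteristic polynomial is P(z) = 1 - 0.261z + 0.457z^2.
Invertibility requires all roots to lie outside the unit circle, i.e. |z| > 1 for every root.
Set 1 + (-0.261) z + (0.457) z^2 = 0, i.e. a z^2 + b z + c = 0 with a = 0.457, b = -0.261, c = 1.
Discriminant D = b^2 - 4ac = (-0.261)^2 - 4*(0.457)*1 = 0.068121 - (1.828) = -1.759879.
D < 0, so the roots are the complex-conjugate pair z = (-b +/- i sqrt(-D)) / (2a) = 0.2856 +/- 1.4514i.
For a conjugate pair |z|^2 = z * conj(z) = (product of roots) = c/a = 1/(0.457) = 2.188184, so |z| = sqrt(2.188184) = 1.4793 for both roots.
Moduli of all roots: 1.4793, 1.4793.
All moduli strictly greater than 1? Yes.
Verdict: Invertible.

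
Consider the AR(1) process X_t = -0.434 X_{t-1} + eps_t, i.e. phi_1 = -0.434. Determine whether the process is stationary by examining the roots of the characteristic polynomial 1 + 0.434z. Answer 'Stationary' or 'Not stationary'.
\text{Stationary}

The AR(p) characteristic polynomial is P(z) = 1 + 0.434z.
Stationarity requires all roots to lie outside the unit circle, i.e. |z| > 1 for every root.
This is linear in z: 1 + (0.434) z = 0  =>  z = -1/(0.434) = -2.304147,  |z| = 2.304147.
Moduli of all roots: 2.3041.
All moduli strictly greater than 1? Yes.
Verdict: Stationary.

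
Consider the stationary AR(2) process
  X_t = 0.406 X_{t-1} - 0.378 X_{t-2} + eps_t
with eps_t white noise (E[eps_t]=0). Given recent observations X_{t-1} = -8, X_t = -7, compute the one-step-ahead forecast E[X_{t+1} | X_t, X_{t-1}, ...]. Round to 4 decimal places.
E[X_{t+1} \mid \mathcal F_t] = 0.1820

For an AR(p) model X_t = c + sum_i phi_i X_{t-i} + eps_t, the
one-step-ahead conditional mean is
  E[X_{t+1} | X_t, ...] = c + sum_i phi_i X_{t+1-i}.
Substitute known values:
  E[X_{t+1} | ...] = (0.406) * (-7) + (-0.378) * (-8)
                   = 0.1820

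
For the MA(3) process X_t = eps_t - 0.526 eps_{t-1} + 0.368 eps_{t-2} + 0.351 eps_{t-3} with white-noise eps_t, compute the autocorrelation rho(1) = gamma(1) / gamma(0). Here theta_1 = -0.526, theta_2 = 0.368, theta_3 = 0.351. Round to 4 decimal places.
\rho(1) = -0.3846

For an MA(q) process with theta_0 = 1, the autocovariance is
  gamma(k) = sigma^2 * sum_{i=0..q-k} theta_i * theta_{i+k},
and rho(k) = gamma(k) / gamma(0). Sigma^2 cancels.
  numerator   = (1)*(-0.526) + (-0.526)*(0.368) + (0.368)*(0.351) = -0.5904.
  denominator = (1)^2 + (-0.526)^2 + (0.368)^2 + (0.351)^2 = 1.535301.
  rho(1) = -0.5904 / 1.535301 = -0.3846.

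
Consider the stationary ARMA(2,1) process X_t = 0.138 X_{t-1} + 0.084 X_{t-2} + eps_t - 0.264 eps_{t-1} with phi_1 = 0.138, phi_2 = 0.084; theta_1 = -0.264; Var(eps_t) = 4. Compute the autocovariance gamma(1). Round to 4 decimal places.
\gamma(1) = -0.5380

Multiply the model equation by X_{t-k} and take expectations. With theta_0 = psi_0 = 1 and psi_j the MA(infinity) weights, this gives
  gamma(k) - sum_i phi_i gamma(k-i) = c_k,
  c_k = sigma^2 * sum_{j=k..q} theta_j psi_{j-k}   (c_k = 0 for k > q),
using gamma(-m) = gamma(m).
psi-weights needed (psi_j = theta_j + sum_i phi_i psi_{j-i}):
  psi_1 = theta_1 + phi_1 = -0.264 + (0.138) = -0.126
Right-hand sides:
  c_0 = sigma^2 (1 + theta_1 psi_1) = 4 * (1 + (-0.264)(-0.126)) = 4 * 1.033264 = 4.133056
  c_1 = sigma^2 theta_1 = 4 * (-0.264) = -1.056
  c_2 = 0
Equations for k = 0, 1, 2 (AR order 2, c_2 = 0):
  (E0) gamma(0) = phi_1 gamma(1) + phi_2 gamma(2) + c_0
  (E1) gamma(1) = phi_1 gamma(0) + phi_2 gamma(1) + c_1
  (E2) gamma(2) = phi_1 gamma(1) + phi_2 gamma(0)
From (E1): gamma(1) = A gamma(0) + B with
  A = phi_1 / (1 - phi_2) = 0.138 / 0.916 = 0.150655,   B = c_1 / (1 - phi_2) = -1.056 / 0.916 = -1.152838.
Insert (E2) into (E0): gamma(0) (1 - phi_2^2) = phi_1 (1 + phi_2) gamma(1) + c_0.
  phi_1 (1 + phi_2) = (0.138)(1.084) = 0.149592,   1 - phi_2^2 = 0.992944.
Replace gamma(1) by A gamma(0) + B and collect gamma(0):
  gamma(0) [0.992944 - (0.149592)(0.150655)] = (0.149592)(-1.152838) + 4.133056
  gamma(0) * 0.970407 = 3.960601
  gamma(0) = 3.960601 / 0.970407 = 4.08138.
  gamma(1) = A gamma(0) + B = (0.150655)(4.08138) + (-1.152838) = -0.537958.
Therefore gamma(1) = -0.5380 (to 4 decimal places).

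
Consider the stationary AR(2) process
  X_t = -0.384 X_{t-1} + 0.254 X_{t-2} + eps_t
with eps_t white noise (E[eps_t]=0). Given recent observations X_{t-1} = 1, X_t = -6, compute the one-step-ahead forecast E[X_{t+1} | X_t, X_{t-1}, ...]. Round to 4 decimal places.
E[X_{t+1} \mid \mathcal F_t] = 2.5580

For an AR(p) model X_t = c + sum_i phi_i X_{t-i} + eps_t, the
one-step-ahead conditional mean is
  E[X_{t+1} | X_t, ...] = c + sum_i phi_i X_{t+1-i}.
Substitute known values:
  E[X_{t+1} | ...] = (-0.384) * (-6) + (0.254) * (1)
                   = 2.5580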